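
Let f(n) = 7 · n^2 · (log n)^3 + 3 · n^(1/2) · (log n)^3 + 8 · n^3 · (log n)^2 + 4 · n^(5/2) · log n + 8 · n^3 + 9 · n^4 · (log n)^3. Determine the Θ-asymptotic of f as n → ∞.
f(n) ∈ Θ(n^4 · (log n)^3)

Compare the terms by growth order. For large n, n^a · (log n)^b dominates n^a' · (log n)^b' iff a > a', or (a = a' and b > b'). Ranking the 6 terms shows the dominant one is 9 · n^4 · (log n)^3. Hence f(n) ∈ Θ(n^4 · (log n)^3).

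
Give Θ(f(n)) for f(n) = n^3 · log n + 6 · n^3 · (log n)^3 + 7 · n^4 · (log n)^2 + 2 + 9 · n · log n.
f(n) ∈ Θ(n^4 · (log n)^2)

Compare the terms by growth order. For large n, n^a · (log n)^b dominates n^a' · (log n)^b' iff a > a', or (a = a' and b > b'). Ranking the 5 terms shows the dominant one is 7 · n^4 · (log n)^2. Hence f(n) ∈ Θ(n^4 · (log n)^2).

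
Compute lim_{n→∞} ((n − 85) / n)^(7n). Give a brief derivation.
lim = e^(−595)

Rewrite as (1 − 85/n)^(7n). By the standard limit (1 + x/n)^n → e^x, we have (1 − 85/n)^n → e^(−85), and raising to the 7th power gives e^(−595).
More precisely, ln[(1 − 85/n)^(7n)] = 7n · ln(1 − 85/n) = 7n · (-85/n + O(1/n^2)) = -595 + O(1/n) → -595.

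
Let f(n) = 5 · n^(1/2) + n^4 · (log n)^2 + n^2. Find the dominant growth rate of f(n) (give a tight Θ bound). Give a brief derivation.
f(n) ∈ Θ(n^4 · (log n)^2)

Compare the terms by growth order. For large n, n^a · (log n)^b dominates n^a' · (log n)^b' iff a > a', or (a = a' and b > b'). Ranking the 3 terms shows the dominant one is n^4 · (log n)^2. Hence f(n) ∈ Θ(n^4 · (log n)^2).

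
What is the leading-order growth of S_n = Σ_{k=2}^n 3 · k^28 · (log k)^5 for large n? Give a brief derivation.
S_n ~ 3 · n^29 · (log n)^5 / 29

By integral comparison, S_n = ∫_1^n 3 · x^28 · (log x)^5 dx + O(n^28 · (log n)^5). For the integral, the leading term of ∫_1^n x^28 (log x)^5 dx is n^29/29 · (log n)^5 (by repeated integration by parts; each step lowers the log-exponent and produces a relatively O(1/log n) correction). Hence S_n ~ 3 · n^29 · (log n)^5 / 29.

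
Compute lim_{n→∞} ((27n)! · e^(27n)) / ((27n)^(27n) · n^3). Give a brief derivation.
lim = 0

Stirling: (27n)! ~ sqrt(2π·27n) · (27n/e)^(27n). Hence
  (27n)! · e^(27n) / (27n)^(27n) ~ sqrt(2π·27n).
Dividing by n^3: sqrt(2π·27n) / n^3 = sqrt(2π·27) · n^((1−6)/2), so the expression behaves like sqrt(2π·27) · n^((1−6)/2) → 0.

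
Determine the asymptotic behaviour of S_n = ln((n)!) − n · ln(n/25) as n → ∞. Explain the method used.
S_n ~ n · (ln 25 − 1) + O(ln n)

Stirling: ln((n)!) = n ln(n) − n + O(ln n).
  S_n = n ln(n) − n − n ln(n/25) + O(ln n)
      = n ln(n) − n ln n + n ln 25 − n + O(ln n)
      = n ln 25 − n + O(ln n)
      = n (ln 25 − 1) + O(ln n).
Numerically ln(25) − 1 ≈ 2.2189.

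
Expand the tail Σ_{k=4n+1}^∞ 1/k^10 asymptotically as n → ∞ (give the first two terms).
Σ_{k>4n} 1/k^10 = 1/(9 · (4n)^9) − 1/(2 · (4n)^10) + O(1/(4n)^11)

Compare to the integral: ∫_{4n}^∞ x^(−10) dx = [−x^(−9)/9]_{4n}^∞ = 1/((10−1)·(4n)^9). The Euler-Maclaurin correction adds −f(4n)/2 = −1/(2·(4n)^10). Euler-Maclaurin then gives
  Σ_{k>4n} 1/k^10 = ∫_{4n}^∞ dx/x^10 − 1/(2·(4n)^10) + O(1/(4n)^11).
(Equivalently this is ζ(10) − Σ_{k≤4n} 1/k^10.)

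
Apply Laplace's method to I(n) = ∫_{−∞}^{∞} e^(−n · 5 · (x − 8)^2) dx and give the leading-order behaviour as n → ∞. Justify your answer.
I(n) = sqrt(π/(5n))

Here φ(x) = 5 · (x − 8)^2 has its unique minimum at x* = 8 with φ(x*) = 0 and φ''(x*) = 10. Laplace's method gives
  I(n) ~ e^(−n φ(x*)) · sqrt(2π / (n · φ''(x*))) = sqrt(2π / (10n)) = sqrt(π/(5n)).
This is exact: substituting u = (x − 8)·sqrt(5n) gives I(n) = (1/sqrt(5n)) ∫_{−∞}^{∞} e^(−u^2) du = sqrt(π/(5n)).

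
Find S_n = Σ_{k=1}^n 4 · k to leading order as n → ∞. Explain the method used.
S_n ~ 2 · n^2

By integral comparison (Euler-Maclaurin), Σ_{k=1}^n 4 · k = 4 · ∫_0^n x^1 dx + O(n) = 4 · n^2/2 = 2 · n^2 + O(n). (Equivalently, Faulhaber's formula gives the same leading term.)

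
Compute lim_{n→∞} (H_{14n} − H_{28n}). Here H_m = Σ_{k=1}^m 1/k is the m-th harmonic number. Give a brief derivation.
lim = ln(14/28) = −ln 2

Euler-Maclaurin gives H_m = ln m + γ + 1/(2m) + O(1/m^2). The γ and O(1/m) terms cancel in the difference:
  H_{14n} − H_{28n} = ln(14n) − ln(28n) + O(1/n) = ln(14/28) + O(1/n).
Hence the limit is ln(14/28) = −ln 2.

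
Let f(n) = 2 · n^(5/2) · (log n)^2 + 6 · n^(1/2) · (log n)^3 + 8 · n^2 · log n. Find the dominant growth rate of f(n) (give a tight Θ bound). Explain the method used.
f(n) ∈ Θ(n^(5/2) · (log n)^2)

Compare the terms by growth order. For large n, n^a · (log n)^b dominates n^a' · (log n)^b' iff a > a', or (a = a' and b > b'). Ranking the 3 terms shows the dominant one is 2 · n^(5/2) · (log n)^2. Hence f(n) ∈ Θ(n^(5/2) · (log n)^2).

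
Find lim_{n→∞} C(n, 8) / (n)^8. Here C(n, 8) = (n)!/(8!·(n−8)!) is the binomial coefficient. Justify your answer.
lim = 1/8! = 1/40320

With N = n → ∞: C(N, 8) / N^8 = [N(N−1)…(N−7)] / (8! · N^8) = (1/8!) · 1 · (1 − 1/n) · … · (1 − 7/n). Each factor → 1 as N → ∞, so the limit is 1/8! = 1/40320.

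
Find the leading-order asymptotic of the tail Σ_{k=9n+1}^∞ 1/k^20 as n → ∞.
Σ_{k>9n} 1/k^20 ~ 1/(19 · (9n)^19)

Compare to the integral: ∫_{9n}^∞ x^(−20) dx = [−x^(−19)/19]_{9n}^∞ = 1/((20−1)·(9n)^19). Euler-Maclaurin then gives
  Σ_{k>9n} 1/k^20 = ∫_{9n}^∞ dx/x^20 − 1/(2·(9n)^20) + O(1/(9n)^21).
(Equivalently this is ζ(20) − Σ_{k≤9n} 1/k^20.)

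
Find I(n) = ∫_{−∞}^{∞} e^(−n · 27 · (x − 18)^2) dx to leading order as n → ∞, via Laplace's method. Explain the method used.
I(n) = sqrt(π/(27n))

Here φ(x) = 27 · (x − 18)^2 has its unique minimum at x* = 18 with φ(x*) = 0 and φ''(x*) = 54. Laplace's method gives
  I(n) ~ e^(−n φ(x*)) · sqrt(2π / (n · φ''(x*))) = sqrt(2π / (54n)) = sqrt(π/(27n)).
This is exact: substituting u = (x − 18)·sqrt(27n) gives I(n) = (1/sqrt(27n)) ∫_{−∞}^{∞} e^(−u^2) du = sqrt(π/(27n)).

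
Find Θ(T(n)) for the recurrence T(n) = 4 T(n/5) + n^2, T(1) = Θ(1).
T(n) = Θ(n^2)

log_5 4 ≈ 0.861. f(n) = n^2 dominates n^(log_5 4) since 2 > 0.861, and the regularity condition a·f(n/b) = 4·(n/5)^2 = (4/25)·n^2 ≤ c·f(n) holds with c = 4/25 ≈ 0.16 < 1. So this is Case 3: T(n) = Θ(f(n)) = Θ(n^2).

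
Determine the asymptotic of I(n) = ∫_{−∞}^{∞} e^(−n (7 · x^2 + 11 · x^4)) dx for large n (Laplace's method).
I(n) ~ sqrt(π/(7n))

φ(x) = 7 · x^2 + 11 · x^4 has its unique global minimum at x* = 0 (since φ'(x) = 14x + 44x^3 = 0 only at x = 0 for real x with both coefficients positive, and φ → ∞ as |x| → ∞). At x* = 0, φ(0) = 0 and φ''(0) = 14. Laplace's method then gives
  I(n) ~ sqrt(2π / (n · φ''(0))) · e^(−n φ(0)) = sqrt(2π / (14n)) = sqrt(π/(7n)).
The 11 · x^4 term contributes only at subleading order (an O(1/n) relative correction).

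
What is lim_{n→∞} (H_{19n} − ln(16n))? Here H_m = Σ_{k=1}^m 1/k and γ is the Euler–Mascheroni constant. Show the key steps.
lim = ln(19/16) + γ

By Euler-Maclaurin, H_m = ln m + γ + O(1/m). So
  H_{19n} − ln(16n) = ln(19n) + γ − ln(16n) + O(1/n)
                       = ln(19/16) + γ + O(1/n).
Hence the limit is ln(19/16) + γ.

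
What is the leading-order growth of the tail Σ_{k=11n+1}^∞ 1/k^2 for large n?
Σ_{k>11n} 1/k^2 ~ 1/(1 · (11n))

Compare to the integral: ∫_{11n}^∞ x^(−2) dx = [−x^(−1)/1]_{11n}^∞ = 1/((2−1)·(11n)). Euler-Maclaurin then gives
  Σ_{k>11n} 1/k^2 = ∫_{11n}^∞ dx/x^2 − 1/(2·(11n)^2) + O(1/(11n)^3).
(Equivalently this is ζ(2) − Σ_{k≤11n} 1/k^2.)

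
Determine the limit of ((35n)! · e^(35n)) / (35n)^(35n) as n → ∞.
lim = ∞

Stirling: (35n)! ~ sqrt(2π·35n) · (35n/e)^(35n). Hence
  (35n)! · e^(35n) / (35n)^(35n) ~ sqrt(2π·35n) = sqrt(2π·35) · sqrt(n) → ∞.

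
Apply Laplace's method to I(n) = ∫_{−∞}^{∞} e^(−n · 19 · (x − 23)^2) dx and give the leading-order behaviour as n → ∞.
I(n) = sqrt(π/(19n))

Here φ(x) = 19 · (x − 23)^2 has its unique minimum at x* = 23 with φ(x*) = 0 and φ''(x*) = 38. Laplace's method gives
  I(n) ~ e^(−n φ(x*)) · sqrt(2π / (n · φ''(x*))) = sqrt(2π / (38n)) = sqrt(π/(19n)).
This is exact: substituting u = (x − 23)·sqrt(19n) gives I(n) = (1/sqrt(19n)) ∫_{−∞}^{∞} e^(−u^2) du = sqrt(π/(19n)).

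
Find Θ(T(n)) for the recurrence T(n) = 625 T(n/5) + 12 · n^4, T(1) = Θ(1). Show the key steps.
T(n) = Θ(n^4 log n)

log_5 625 = 4, and f(n) = 12 · n^4 = Θ(n^(log_5 625)). This is Case 2 of the master theorem: T(n) = Θ(f(n) · log n) = Θ(n^4 log n).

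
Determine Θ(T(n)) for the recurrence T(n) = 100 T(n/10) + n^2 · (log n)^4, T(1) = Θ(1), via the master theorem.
T(n) = Θ(n^2 · (log n)^5)

Here log_10 100 = 2 and f(n) = n^2 · (log n)^4 = Θ(n^(log_10 100) · (log n)^4). This is the extended Case 2 of the master theorem (f matches the critical exponent up to log factors), giving T(n) = Θ(n^(log_10 100) · (log n)^(4+1)) = Θ(n^2 · (log n)^5).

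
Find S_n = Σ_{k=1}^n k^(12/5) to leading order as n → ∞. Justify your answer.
S_n ~ (5/17) · n^(17/5)

Integral comparison: Σ_{k=1}^n k^(12/5) = ∫_0^n x^(12/5) dx + O(n^(12/5)). The integral is n^(1 + 12/5) / (1 + 12/5) = n^((12+5)/5) / ((12+5)/5) = (5/17) · n^(17/5).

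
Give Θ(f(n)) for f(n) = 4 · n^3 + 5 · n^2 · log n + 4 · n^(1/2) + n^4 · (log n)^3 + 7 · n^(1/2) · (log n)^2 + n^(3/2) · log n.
f(n) ∈ Θ(n^4 · (log n)^3)

Compare the terms by growth order. For large n, n^a · (log n)^b dominates n^a' · (log n)^b' iff a > a', or (a = a' and b > b'). Ranking the 6 terms shows the dominant one is n^4 · (log n)^3. Hence f(n) ∈ Θ(n^4 · (log n)^3).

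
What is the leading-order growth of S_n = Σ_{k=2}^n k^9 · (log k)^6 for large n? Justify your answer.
S_n ~ n^10 · (log n)^6 / 10

By integral comparison, S_n = ∫_1^n x^9 · (log x)^6 dx + O(n^9 · (log n)^6). For the integral, the leading term of ∫_1^n x^9 (log x)^6 dx is n^10/10 · (log n)^6 (by repeated integration by parts; each step lowers the log-exponent and produces a relatively O(1/log n) correction). Hence S_n ~ n^10 · (log n)^6 / 10.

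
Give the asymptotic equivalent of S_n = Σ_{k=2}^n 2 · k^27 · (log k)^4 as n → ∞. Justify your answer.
S_n ~ n^28 · (log n)^4 / 14

By integral comparison, S_n = ∫_1^n 2 · x^27 · (log x)^4 dx + O(n^27 · (log n)^4). For the integral, the leading term of ∫_1^n x^27 (log x)^4 dx is n^28/28 · (log n)^4 (by repeated integration by parts; each step lowers the log-exponent and produces a relatively O(1/log n) correction). Hence S_n ~ n^28 · (log n)^4 / 14.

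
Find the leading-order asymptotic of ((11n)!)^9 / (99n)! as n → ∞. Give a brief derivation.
((11n)!)^9/(99n)! ~ ((2π·11n)^(8/2) / 3) · 9^(−9·11n)  →  0

Write N = 11n. Stirling: N! ~ sqrt(2π N)(N/e)^N and (9N)! ~ sqrt(2π·9N)·(9N/e)^(9N).
  (N!)^9/(9N)! ~ (2π N)^(9/2) (N/e)^(9N) / [sqrt(2π·9N) (9N/e)^(9N)]
     = (2π N)^(9/2) / sqrt(2π·9N) · (N/(9N))^(9N)
     = (2π N)^((9−1)/2) / 3 · 9^(−9N).
Since 9^9 > 1, the factor 9^(−9N) decays exponentially, so the ratio → 0. Substituting N = 11n gives the stated form.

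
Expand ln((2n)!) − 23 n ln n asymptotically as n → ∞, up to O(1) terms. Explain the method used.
ln((2n)!) − 23 n ln n = −21 n ln n + 2(ln 2 − 1) n + (1/2) ln(2π·2n) + O(1/n)

Stirling: ln((2n)!) = 2n ln(2n) − 2n + (1/2) ln(2π·2n) + O(1/n).
Expand 2n ln(2n) = 2n (ln n + ln 2) = 2n ln n + 2n ln 2.
Subtract 23n ln n: leading term is (2 − 23) n ln n = −21 n ln n. The next term is 2n ln 2 − 2n = 2(ln 2 − 1) n. Then the (1/2) ln(2π·2n) correction.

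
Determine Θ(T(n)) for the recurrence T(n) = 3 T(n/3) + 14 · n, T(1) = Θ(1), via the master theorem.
T(n) = Θ(n log n)

log_3 3 = 1, and f(n) = 14 · n = Θ(n^(log_3 3)). This is Case 2 of the master theorem: T(n) = Θ(f(n) · log n) = Θ(n log n).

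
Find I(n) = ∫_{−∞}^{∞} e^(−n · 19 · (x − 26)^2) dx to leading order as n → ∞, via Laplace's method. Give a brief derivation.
I(n) = sqrt(π/(19n))

Here φ(x) = 19 · (x − 26)^2 has its unique minimum at x* = 26 with φ(x*) = 0 and φ''(x*) = 38. Laplace's method gives
  I(n) ~ e^(−n φ(x*)) · sqrt(2π / (n · φ''(x*))) = sqrt(2π / (38n)) = sqrt(π/(19n)).
This is exact: substituting u = (x − 26)·sqrt(19n) gives I(n) = (1/sqrt(19n)) ∫_{−∞}^{∞} e^(−u^2) du = sqrt(π/(19n)).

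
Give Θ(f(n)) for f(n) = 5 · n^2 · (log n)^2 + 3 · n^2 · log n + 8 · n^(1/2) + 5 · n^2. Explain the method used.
f(n) ∈ Θ(n^2 · (log n)^2)

Compare the terms by growth order. For large n, n^a · (log n)^b dominates n^a' · (log n)^b' iff a > a', or (a = a' and b > b'). Ranking the 4 terms shows the dominant one is 5 · n^2 · (log n)^2. Hence f(n) ∈ Θ(n^2 · (log n)^2).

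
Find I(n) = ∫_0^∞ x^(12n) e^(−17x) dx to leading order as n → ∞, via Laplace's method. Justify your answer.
I(n) ~ (sqrt(2π·12n) / 17) · (12n/(17e))^(12n)

Write the integrand as exp(12n ln x − 17x) and set f(x) = 12n ln x − 17x. Then f'(x) = 12n/x − 17 = 0 at x* = 12n/17, and f''(x*) = −12n/x*^2 = −17^2/(12n). Laplace's method (interior maximum) gives
  I(n) ~ e^(f(x*)) · sqrt(2π / |f''(x*)|)
        = exp(12n ln(12n/17) − 12n) · sqrt(2π · 12n / 17^2)
        = (12n/17)^(12n) e^(−12n) · sqrt(2π·12n) / 17
        = (sqrt(2π·12n) / 17) · (12n/(17e))^(12n).
This matches Γ(12n+1)/17^(12n+1) with Stirling applied to Γ.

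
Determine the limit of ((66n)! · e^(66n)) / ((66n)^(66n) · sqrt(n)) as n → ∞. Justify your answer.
lim = sqrt(2π·66)

Stirling: (66n)! ~ sqrt(2π·66n) · (66n/e)^(66n). Hence
  (66n)! · e^(66n) / (66n)^(66n) ~ sqrt(2π·66n).
Dividing by sqrt(n): sqrt(2π·66n) / sqrt(n) = sqrt(2π·66) · n^((1−1)/2), so the limit is sqrt(2π·66).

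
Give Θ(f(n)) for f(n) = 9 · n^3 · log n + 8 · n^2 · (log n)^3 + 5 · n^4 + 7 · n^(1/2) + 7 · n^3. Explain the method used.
f(n) ∈ Θ(n^4)

Compare the terms by growth order. For large n, n^a · (log n)^b dominates n^a' · (log n)^b' iff a > a', or (a = a' and b > b'). Ranking the 5 terms shows the dominant one is 5 · n^4. Hence f(n) ∈ Θ(n^4).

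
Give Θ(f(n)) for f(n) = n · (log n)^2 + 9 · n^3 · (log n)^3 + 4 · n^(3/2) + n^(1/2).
f(n) ∈ Θ(n^3 · (log n)^3)

Compare the terms by growth order. For large n, n^a · (log n)^b dominates n^a' · (log n)^b' iff a > a', or (a = a' and b > b'). Ranking the 4 terms shows the dominant one is 9 · n^3 · (log n)^3. Hence f(n) ∈ Θ(n^3 · (log n)^3).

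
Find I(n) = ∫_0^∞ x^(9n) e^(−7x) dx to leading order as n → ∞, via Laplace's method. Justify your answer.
I(n) ~ (sqrt(2π·9n) / 7) · (9n/(7e))^(9n)

Write the integrand as exp(9n ln x − 7x) and set f(x) = 9n ln x − 7x. Then f'(x) = 9n/x − 7 = 0 at x* = 9n/7, and f''(x*) = −9n/x*^2 = −7^2/(9n). Laplace's method (interior maximum) gives
  I(n) ~ e^(f(x*)) · sqrt(2π / |f''(x*)|)
        = exp(9n ln(9n/7) − 9n) · sqrt(2π · 9n / 7^2)
        = (9n/7)^(9n) e^(−9n) · sqrt(2π·9n) / 7
        = (sqrt(2π·9n) / 7) · (9n/(7e))^(9n).
This matches Γ(9n+1)/7^(9n+1) with Stirling applied to Γ.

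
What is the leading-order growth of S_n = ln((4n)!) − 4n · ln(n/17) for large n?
S_n ~ 4n · (ln 68 − 1) + O(ln n)

Stirling: ln((4n)!) = 4n ln(4n) − 4n + O(ln n).
  S_n = 4n ln(4n) − 4n − 4n ln(n/17) + O(ln n)
      = 4n ln(4n) − 4n ln n + 4n ln 17 − 4n + O(ln n)
      = 4n ln 4 + 4n ln 17 − 4n + O(ln n)
      = 4n (ln 68 − 1) + O(ln n).
Numerically ln(68) − 1 ≈ 3.2195.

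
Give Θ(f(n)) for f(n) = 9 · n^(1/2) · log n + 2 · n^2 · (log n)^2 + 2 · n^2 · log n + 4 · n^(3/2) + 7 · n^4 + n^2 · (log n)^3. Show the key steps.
f(n) ∈ Θ(n^4)

Compare the terms by growth order. For large n, n^a · (log n)^b dominates n^a' · (log n)^b' iff a > a', or (a = a' and b > b'). Ranking the 6 terms shows the dominant one is 7 · n^4. Hence f(n) ∈ Θ(n^4).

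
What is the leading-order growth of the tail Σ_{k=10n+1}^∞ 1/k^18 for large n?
Σ_{k>10n} 1/k^18 ~ 1/(17 · (10n)^17)

Compare to the integral: ∫_{10n}^∞ x^(−18) dx = [−x^(−17)/17]_{10n}^∞ = 1/((18−1)·(10n)^17). Euler-Maclaurin then gives
  Σ_{k>10n} 1/k^18 = ∫_{10n}^∞ dx/x^18 − 1/(2·(10n)^18) + O(1/(10n)^19).
(Equivalently this is ζ(18) − Σ_{k≤10n} 1/k^18.)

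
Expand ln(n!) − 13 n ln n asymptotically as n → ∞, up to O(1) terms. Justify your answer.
ln(n!) − 13 n ln n = −12 n ln n − n + (1/2) ln(2π n) + O(1/n)

Stirling: ln((n)!) = n ln(n) − n + (1/2) ln(2π·n) + O(1/n).
Here n ln(n) = n ln n.
Subtract 13n ln n: leading term is (1 − 13) n ln n = −12 n ln n. The next term is −n. Then the (1/2) ln(2π·n) correction.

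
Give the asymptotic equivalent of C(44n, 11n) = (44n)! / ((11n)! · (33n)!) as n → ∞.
C(44n, 11n) ~ (256/27)^(11n) · sqrt(2/(3π·11n))

Write N = 11n. Apply Stirling to each factorial:
  (4N)! ~ sqrt(2π·4N) · (4N/e)^(4N),
  N! ~ sqrt(2π N) · (N/e)^N,
  (3N)! ~ sqrt(2π·3N) · (3N/e)^(3N).
The exponential factors combine to (4N)^(4N) / (N^N · (3N)^(3N)) = 4^(4N)/3^(3N) = (4^4/3^3)^N = (256/27)^N.
The square-root prefactors combine to sqrt(2π·4N) / (sqrt(2π N)·sqrt(2π·3N)) = sqrt(4 / (2π·3·N)) = sqrt(2/(3π·11n)).
Substituting N = 11n: C(44n, 11n) ~ (256/27)^(11n) · sqrt(2/(3π·11n)).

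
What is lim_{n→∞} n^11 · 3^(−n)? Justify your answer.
lim = 0

Exponentials with base > 1 dominate every fixed polynomial: for any fixed c, n^c / 3^n → 0 as n → ∞ (e.g. by the ratio test, or by writing 3^n = e^(n ln 3) and noting e^(n ln 3) / n^c → ∞). Hence n^11 · 3^(−n) = n^11 / 3^n → 0.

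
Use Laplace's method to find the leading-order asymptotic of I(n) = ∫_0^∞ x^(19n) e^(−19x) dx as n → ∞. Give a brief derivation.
I(n) ~ (sqrt(2π·19n) / 19) · (19n/(19e))^(19n)

Write the integrand as exp(19n ln x − 19x) and set f(x) = 19n ln x − 19x. Then f'(x) = 19n/x − 19 = 0 at x* = 19n/19, and f''(x*) = −19n/x*^2 = −19^2/(19n). Laplace's method (interior maximum) gives
  I(n) ~ e^(f(x*)) · sqrt(2π / |f''(x*)|)
        = exp(19n ln(19n/19) − 19n) · sqrt(2π · 19n / 19^2)
        = (19n/19)^(19n) e^(−19n) · sqrt(2π·19n) / 19
        = (sqrt(2π·19n) / 19) · (19n/(19e))^(19n).
This matches Γ(19n+1)/19^(19n+1) with Stirling applied to Γ.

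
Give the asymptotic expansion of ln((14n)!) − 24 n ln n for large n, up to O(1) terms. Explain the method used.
ln((14n)!) − 24 n ln n = −10 n ln n + 14(ln 14 − 1) n + (1/2) ln(2π·14n) + O(1/n)

Stirling: ln((14n)!) = 14n ln(14n) − 14n + (1/2) ln(2π·14n) + O(1/n).
Expand 14n ln(14n) = 14n (ln n + ln 14) = 14n ln n + 14n ln 14.
Subtract 24n ln n: leading term is (14 − 24) n ln n = −10 n ln n. The next term is 14n ln 14 − 14n = 14(ln 14 − 1) n. Then the (1/2) ln(2π·14n) correction.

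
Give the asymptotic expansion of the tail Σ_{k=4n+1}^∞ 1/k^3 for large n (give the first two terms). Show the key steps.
Σ_{k>4n} 1/k^3 = 1/(2 · (4n)^2) − 1/(2 · (4n)^3) + O(1/(4n)^4)

Compare to the integral: ∫_{4n}^∞ x^(−3) dx = [−x^(−2)/2]_{4n}^∞ = 1/((3−1)·(4n)^2). The Euler-Maclaurin correction adds −f(4n)/2 = −1/(2·(4n)^3). Euler-Maclaurin then gives
  Σ_{k>4n} 1/k^3 = ∫_{4n}^∞ dx/x^3 − 1/(2·(4n)^3) + O(1/(4n)^4).
(Equivalently this is ζ(3) − Σ_{k≤4n} 1/k^3.)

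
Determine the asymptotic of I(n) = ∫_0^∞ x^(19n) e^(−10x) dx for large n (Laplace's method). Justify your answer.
I(n) ~ (sqrt(2π·19n) / 10) · (19n/(10e))^(19n)

Write the integrand as exp(19n ln x − 10x) and set f(x) = 19n ln x − 10x. Then f'(x) = 19n/x − 10 = 0 at x* = 19n/10, and f''(x*) = −19n/x*^2 = −10^2/(19n). Laplace's method (interior maximum) gives
  I(n) ~ e^(f(x*)) · sqrt(2π / |f''(x*)|)
        = exp(19n ln(19n/10) − 19n) · sqrt(2π · 19n / 10^2)
        = (19n/10)^(19n) e^(−19n) · sqrt(2π·19n) / 10
        = (sqrt(2π·19n) / 10) · (19n/(10e))^(19n).
This matches Γ(19n+1)/10^(19n+1) with Stirling applied to Γ.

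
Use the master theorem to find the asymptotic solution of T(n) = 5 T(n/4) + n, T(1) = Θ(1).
T(n) = Θ(n^(log_4 5))

Master theorem: compare f(n) = n to n^(log_4 5) where log_4 5 ≈ 1.161. Since 1 < log_4 5, we have f(n) = O(n^(log_4 5 − ε)) for some ε > 0 — Case 1. Hence T(n) = Θ(n^(log_4 5)).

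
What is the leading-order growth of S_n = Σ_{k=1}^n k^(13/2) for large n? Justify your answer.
S_n ~ (2/15) · n^(15/2)

Integral comparison: Σ_{k=1}^n k^(13/2) = ∫_0^n x^(13/2) dx + O(n^(13/2)). The integral is n^(1 + 13/2) / (1 + 13/2) = n^((13+2)/2) / ((13+2)/2) = (2/15) · n^(15/2).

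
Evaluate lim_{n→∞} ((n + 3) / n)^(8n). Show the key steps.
lim = e^24

Rewrite as (1 + 3/n)^(8n). By the standard limit (1 + x/n)^n → e^x, we have (1 + 3/n)^n → e^3, and raising to the 8th power gives e^24.
More precisely, ln[(1 + 3/n)^(8n)] = 8n · ln(1 + 3/n) = 8n · (3/n + O(1/n^2)) = 24 + O(1/n) → 24.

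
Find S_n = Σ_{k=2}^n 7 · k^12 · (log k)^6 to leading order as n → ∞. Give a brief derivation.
S_n ~ 7 · n^13 · (log n)^6 / 13

By integral comparison, S_n = ∫_1^n 7 · x^12 · (log x)^6 dx + O(n^12 · (log n)^6). For the integral, the leading term of ∫_1^n x^12 (log x)^6 dx is n^13/13 · (log n)^6 (by repeated integration by parts; each step lowers the log-exponent and produces a relatively O(1/log n) correction). Hence S_n ~ 7 · n^13 · (log n)^6 / 13.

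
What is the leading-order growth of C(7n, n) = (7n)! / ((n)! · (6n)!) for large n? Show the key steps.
C(7n, n) ~ (823543/46656)^(n) · sqrt(7/(12π·n))

Write N = n. Apply Stirling to each factorial:
  (7N)! ~ sqrt(2π·7N) · (7N/e)^(7N),
  N! ~ sqrt(2π N) · (N/e)^N,
  (6N)! ~ sqrt(2π·6N) · (6N/e)^(6N).
The exponential factors combine to (7N)^(7N) / (N^N · (6N)^(6N)) = 7^(7N)/6^(6N) = (7^7/6^6)^N = (823543/46656)^N.
The square-root prefactors combine to sqrt(2π·7N) / (sqrt(2π N)·sqrt(2π·6N)) = sqrt(7 / (2π·6·N)) = sqrt(7/(12π·n)).
Substituting N = n: C(7n, n) ~ (823543/46656)^(n) · sqrt(7/(12π·n)).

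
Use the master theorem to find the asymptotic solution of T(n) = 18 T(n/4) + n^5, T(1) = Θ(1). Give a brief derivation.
T(n) = Θ(n^5)

log_4 18 ≈ 2.085. f(n) = n^5 dominates n^(log_4 18) since 5 > 2.085, and the regularity condition a·f(n/b) = 18·(n/4)^5 = (18/1024)·n^5 ≤ c·f(n) holds with c = 18/1024 ≈ 0.0176 < 1. So this is Case 3: T(n) = Θ(f(n)) = Θ(n^5).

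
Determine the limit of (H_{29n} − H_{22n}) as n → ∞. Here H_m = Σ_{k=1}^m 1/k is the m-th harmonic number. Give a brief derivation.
lim = ln(29/22)

Euler-Maclaurin gives H_m = ln m + γ + 1/(2m) + O(1/m^2). The γ and O(1/m) terms cancel in the difference:
  H_{29n} − H_{22n} = ln(29n) − ln(22n) + O(1/n) = ln(29/22) + O(1/n).
Hence the limit is ln(29/22).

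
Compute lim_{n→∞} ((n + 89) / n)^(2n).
lim = e^178

Rewrite as (1 + 89/n)^(2n). By the standard limit (1 + x/n)^n → e^x, we have (1 + 89/n)^n → e^89, and raising to the 2nd power gives e^178.
More precisely, ln[(1 + 89/n)^(2n)] = 2n · ln(1 + 89/n) = 2n · (89/n + O(1/n^2)) = 178 + O(1/n) → 178.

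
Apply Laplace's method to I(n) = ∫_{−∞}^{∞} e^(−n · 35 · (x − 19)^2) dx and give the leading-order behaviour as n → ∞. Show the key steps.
I(n) = sqrt(π/(35n))

Here φ(x) = 35 · (x − 19)^2 has its unique minimum at x* = 19 with φ(x*) = 0 and φ''(x*) = 70. Laplace's method gives
  I(n) ~ e^(−n φ(x*)) · sqrt(2π / (n · φ''(x*))) = sqrt(2π / (70n)) = sqrt(π/(35n)).
This is exact: substituting u = (x − 19)·sqrt(35n) gives I(n) = (1/sqrt(35n)) ∫_{−∞}^{∞} e^(−u^2) du = sqrt(π/(35n)).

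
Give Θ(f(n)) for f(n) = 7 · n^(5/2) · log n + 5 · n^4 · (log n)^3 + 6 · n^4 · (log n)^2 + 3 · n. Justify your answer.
f(n) ∈ Θ(n^4 · (log n)^3)

Compare the terms by growth order. For large n, n^a · (log n)^b dominates n^a' · (log n)^b' iff a > a', or (a = a' and b > b'). Ranking the 4 terms shows the dominant one is 5 · n^4 · (log n)^3. Hence f(n) ∈ Θ(n^4 · (log n)^3).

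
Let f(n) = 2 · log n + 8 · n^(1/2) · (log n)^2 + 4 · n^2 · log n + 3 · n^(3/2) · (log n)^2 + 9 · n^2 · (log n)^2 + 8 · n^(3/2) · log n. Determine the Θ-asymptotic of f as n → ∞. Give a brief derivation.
f(n) ∈ Θ(n^2 · (log n)^2)

Compare the terms by growth order. For large n, n^a · (log n)^b dominates n^a' · (log n)^b' iff a > a', or (a = a' and b > b'). Ranking the 6 terms shows the dominant one is 9 · n^2 · (log n)^2. Hence f(n) ∈ Θ(n^2 · (log n)^2).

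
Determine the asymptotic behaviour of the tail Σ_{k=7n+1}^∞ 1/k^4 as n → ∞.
Σ_{k>7n} 1/k^4 ~ 1/(3 · (7n)^3)

Compare to the integral: ∫_{7n}^∞ x^(−4) dx = [−x^(−3)/3]_{7n}^∞ = 1/((4−1)·(7n)^3). Euler-Maclaurin then gives
  Σ_{k>7n} 1/k^4 = ∫_{7n}^∞ dx/x^4 − 1/(2·(7n)^4) + O(1/(7n)^5).
(Equivalently this is ζ(4) − Σ_{k≤7n} 1/k^4.)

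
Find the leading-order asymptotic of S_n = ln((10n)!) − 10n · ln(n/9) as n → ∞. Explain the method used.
S_n ~ 10n · (ln 90 − 1) + O(ln n)

Stirling: ln((10n)!) = 10n ln(10n) − 10n + O(ln n).
  S_n = 10n ln(10n) − 10n − 10n ln(n/9) + O(ln n)
      = 10n ln(10n) − 10n ln n + 10n ln 9 − 10n + O(ln n)
      = 10n ln 10 + 10n ln 9 − 10n + O(ln n)
      = 10n (ln 90 − 1) + O(ln n).
Numerically ln(90) − 1 ≈ 3.4998.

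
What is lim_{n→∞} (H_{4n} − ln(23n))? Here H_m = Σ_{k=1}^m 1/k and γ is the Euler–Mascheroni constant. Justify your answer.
lim = ln(4/23) + γ

By Euler-Maclaurin, H_m = ln m + γ + O(1/m). So
  H_{4n} − ln(23n) = ln(4n) + γ − ln(23n) + O(1/n)
                       = ln(4/23) + γ + O(1/n).
Hence the limit is ln(4/23) + γ.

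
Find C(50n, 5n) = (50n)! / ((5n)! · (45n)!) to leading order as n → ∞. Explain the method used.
C(50n, 5n) ~ (10000000000/387420489)^(5n) · sqrt(5/(9π·5n))

Write N = 5n. Apply Stirling to each factorial:
  (10N)! ~ sqrt(2π·10N) · (10N/e)^(10N),
  N! ~ sqrt(2π N) · (N/e)^N,
  (9N)! ~ sqrt(2π·9N) · (9N/e)^(9N).
The exponential factors combine to (10N)^(10N) / (N^N · (9N)^(9N)) = 10^(10N)/9^(9N) = (10^10/9^9)^N = (10000000000/387420489)^N.
The square-root prefactors combine to sqrt(2π·10N) / (sqrt(2π N)·sqrt(2π·9N)) = sqrt(10 / (2π·9·N)) = sqrt(5/(9π·5n)).
Substituting N = 5n: C(50n, 5n) ~ (10000000000/387420489)^(5n) · sqrt(5/(9π·5n)).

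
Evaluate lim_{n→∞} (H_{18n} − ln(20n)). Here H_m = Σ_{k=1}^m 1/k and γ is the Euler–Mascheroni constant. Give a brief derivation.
lim = ln(9/10) + γ

By Euler-Maclaurin, H_m = ln m + γ + O(1/m). So
  H_{18n} − ln(20n) = ln(18n) + γ − ln(20n) + O(1/n)
                       = ln(18/20) + γ + O(1/n).
Hence the limit is ln(18/20) + γ (= ln(9/10)).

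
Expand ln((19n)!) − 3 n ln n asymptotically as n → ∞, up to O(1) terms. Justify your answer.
ln((19n)!) − 3 n ln n = 16 n ln n + 19(ln 19 − 1) n + (1/2) ln(2π·19n) + O(1/n)

Stirling: ln((19n)!) = 19n ln(19n) − 19n + (1/2) ln(2π·19n) + O(1/n).
Expand 19n ln(19n) = 19n (ln n + ln 19) = 19n ln n + 19n ln 19.
Subtract 3n ln n: leading term is (19 − 3) n ln n = 16 n ln n. The next term is 19n ln 19 − 19n = 19(ln 19 − 1) n. Then the (1/2) ln(2π·19n) correction.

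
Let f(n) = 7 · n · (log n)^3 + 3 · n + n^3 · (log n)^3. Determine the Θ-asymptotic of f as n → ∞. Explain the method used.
f(n) ∈ Θ(n^3 · (log n)^3)

Compare the terms by growth order. For large n, n^a · (log n)^b dominates n^a' · (log n)^b' iff a > a', or (a = a' and b > b'). Ranking the 3 terms shows the dominant one is n^3 · (log n)^3. Hence f(n) ∈ Θ(n^3 · (log n)^3).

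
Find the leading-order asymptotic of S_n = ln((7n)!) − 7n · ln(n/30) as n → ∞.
S_n ~ 7n · (ln 210 − 1) + O(ln n)

Stirling: ln((7n)!) = 7n ln(7n) − 7n + O(ln n).
  S_n = 7n ln(7n) − 7n − 7n ln(n/30) + O(ln n)
      = 7n ln(7n) − 7n ln n + 7n ln 30 − 7n + O(ln n)
      = 7n ln 7 + 7n ln 30 − 7n + O(ln n)
      = 7n (ln 210 − 1) + O(ln n).
Numerically ln(210) − 1 ≈ 4.3471.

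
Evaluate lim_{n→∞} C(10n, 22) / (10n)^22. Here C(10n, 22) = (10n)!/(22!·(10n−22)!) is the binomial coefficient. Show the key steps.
lim = 1/22! = 1/1124000727777607680000

With N = 10n → ∞: C(N, 22) / N^22 = [N(N−1)…(N−21)] / (22! · N^22) = (1/22!) · 1 · (1 − 1/(10n)) · … · (1 − 21/(10n)). Each factor → 1 as N → ∞, so the limit is 1/22! = 1/1124000727777607680000.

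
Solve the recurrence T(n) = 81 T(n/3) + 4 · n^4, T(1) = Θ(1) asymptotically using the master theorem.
T(n) = Θ(n^4 log n)

log_3 81 = 4, and f(n) = 4 · n^4 = Θ(n^(log_3 81)). This is Case 2 of the master theorem: T(n) = Θ(f(n) · log n) = Θ(n^4 log n).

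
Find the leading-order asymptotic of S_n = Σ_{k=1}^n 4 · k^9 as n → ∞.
S_n ~ 2 · n^10 / 5

By integral comparison (Euler-Maclaurin), Σ_{k=1}^n 4 · k^9 = 4 · ∫_0^n x^9 dx + O(n^9) = 4 · n^10/10 = 2 · n^10 / 5 + O(n^9). (Equivalently, Faulhaber's formula gives the same leading term.)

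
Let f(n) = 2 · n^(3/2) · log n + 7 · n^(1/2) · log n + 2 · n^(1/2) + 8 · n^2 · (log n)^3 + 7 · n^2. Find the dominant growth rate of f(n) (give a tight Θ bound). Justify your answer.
f(n) ∈ Θ(n^2 · (log n)^3)

Compare the terms by growth order. For large n, n^a · (log n)^b dominates n^a' · (log n)^b' iff a > a', or (a = a' and b > b'). Ranking the 5 terms shows the dominant one is 8 · n^2 · (log n)^3. Hence f(n) ∈ Θ(n^2 · (log n)^3).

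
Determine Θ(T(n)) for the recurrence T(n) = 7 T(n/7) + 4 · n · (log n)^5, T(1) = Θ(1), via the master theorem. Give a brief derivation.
T(n) = Θ(n · (log n)^6)

Here log_7 7 = 1 and f(n) = 4 · n · (log n)^5 = Θ(n^(log_7 7) · (log n)^5). This is the extended Case 2 of the master theorem (f matches the critical exponent up to log factors), giving T(n) = Θ(n^(log_7 7) · (log n)^(5+1)) = Θ(n · (log n)^6).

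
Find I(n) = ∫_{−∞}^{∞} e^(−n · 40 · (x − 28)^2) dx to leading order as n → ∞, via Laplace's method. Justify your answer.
I(n) = sqrt(π/(40n))

Here φ(x) = 40 · (x − 28)^2 has its unique minimum at x* = 28 with φ(x*) = 0 and φ''(x*) = 80. Laplace's method gives
  I(n) ~ e^(−n φ(x*)) · sqrt(2π / (n · φ''(x*))) = sqrt(2π / (80n)) = sqrt(π/(40n)).
This is exact: substituting u = (x − 28)·sqrt(40n) gives I(n) = (1/sqrt(40n)) ∫_{−∞}^{∞} e^(−u^2) du = sqrt(π/(40n)).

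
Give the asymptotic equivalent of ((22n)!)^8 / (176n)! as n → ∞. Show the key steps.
((22n)!)^8/(176n)! ~ ((2π·22n)^(7/2) / sqrt(8)) · 8^(−8·22n)  →  0

Write N = 22n. Stirling: N! ~ sqrt(2π N)(N/e)^N and (8N)! ~ sqrt(2π·8N)·(8N/e)^(8N).
  (N!)^8/(8N)! ~ (2π N)^(8/2) (N/e)^(8N) / [sqrt(2π·8N) (8N/e)^(8N)]
     = (2π N)^(8/2) / sqrt(2π·8N) · (N/(8N))^(8N)
     = (2π N)^((8−1)/2) / sqrt(8) · 8^(−8N).
Since 8^8 > 1, the factor 8^(−8N) decays exponentially, so the ratio → 0. Substituting N = 22n gives the stated form.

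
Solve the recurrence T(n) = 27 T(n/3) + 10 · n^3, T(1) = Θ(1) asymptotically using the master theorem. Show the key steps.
T(n) = Θ(n^3 log n)

log_3 27 = 3, and f(n) = 10 · n^3 = Θ(n^(log_3 27)). This is Case 2 of the master theorem: T(n) = Θ(f(n) · log n) = Θ(n^3 log n).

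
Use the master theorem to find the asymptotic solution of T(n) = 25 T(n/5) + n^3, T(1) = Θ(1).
T(n) = Θ(n^3)

log_5 25 ≈ 2.000. f(n) = n^3 dominates n^(log_5 25) since 3 > 2.000, and the regularity condition a·f(n/b) = 25·(n/5)^3 = (25/125)·n^3 ≤ c·f(n) holds with c = 25/125 ≈ 0.2 < 1. So this is Case 3: T(n) = Θ(f(n)) = Θ(n^3).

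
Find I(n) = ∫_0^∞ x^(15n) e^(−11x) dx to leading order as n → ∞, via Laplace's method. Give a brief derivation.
I(n) ~ (sqrt(2π·15n) / 11) · (15n/(11e))^(15n)

Write the integrand as exp(15n ln x − 11x) and set f(x) = 15n ln x − 11x. Then f'(x) = 15n/x − 11 = 0 at x* = 15n/11, and f''(x*) = −15n/x*^2 = −11^2/(15n). Laplace's method (interior maximum) gives
  I(n) ~ e^(f(x*)) · sqrt(2π / |f''(x*)|)
        = exp(15n ln(15n/11) − 15n) · sqrt(2π · 15n / 11^2)
        = (15n/11)^(15n) e^(−15n) · sqrt(2π·15n) / 11
        = (sqrt(2π·15n) / 11) · (15n/(11e))^(15n).
This matches Γ(15n+1)/11^(15n+1) with Stirling applied to Γ.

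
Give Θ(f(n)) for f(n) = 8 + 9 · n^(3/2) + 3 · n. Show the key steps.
f(n) ∈ Θ(n^(3/2))

Compare the terms by growth order. For large n, n^a · (log n)^b dominates n^a' · (log n)^b' iff a > a', or (a = a' and b > b'). Ranking the 3 terms shows the dominant one is 9 · n^(3/2). Hence f(n) ∈ Θ(n^(3/2)).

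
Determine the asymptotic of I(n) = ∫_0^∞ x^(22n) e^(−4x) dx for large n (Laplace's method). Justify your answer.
I(n) ~ (sqrt(2π·22n) / 4) · (22n/(4e))^(22n)

Write the integrand as exp(22n ln x − 4x) and set f(x) = 22n ln x − 4x. Then f'(x) = 22n/x − 4 = 0 at x* = 22n/4, and f''(x*) = −22n/x*^2 = −4^2/(22n). Laplace's method (interior maximum) gives
  I(n) ~ e^(f(x*)) · sqrt(2π / |f''(x*)|)
        = exp(22n ln(22n/4) − 22n) · sqrt(2π · 22n / 4^2)
        = (22n/4)^(22n) e^(−22n) · sqrt(2π·22n) / 4
        = (sqrt(2π·22n) / 4) · (22n/(4e))^(22n).
This matches Γ(22n+1)/4^(22n+1) with Stirling applied to Γ.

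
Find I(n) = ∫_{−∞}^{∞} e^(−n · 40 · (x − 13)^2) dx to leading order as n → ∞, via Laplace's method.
I(n) = sqrt(π/(40n))

Here φ(x) = 40 · (x − 13)^2 has its unique minimum at x* = 13 with φ(x*) = 0 and φ''(x*) = 80. Laplace's method gives
  I(n) ~ e^(−n φ(x*)) · sqrt(2π / (n · φ''(x*))) = sqrt(2π / (80n)) = sqrt(π/(40n)).
This is exact: substituting u = (x − 13)·sqrt(40n) gives I(n) = (1/sqrt(40n)) ∫_{−∞}^{∞} e^(−u^2) du = sqrt(π/(40n)).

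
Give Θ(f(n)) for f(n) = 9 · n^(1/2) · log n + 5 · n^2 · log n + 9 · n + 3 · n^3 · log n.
f(n) ∈ Θ(n^3 · log n)

Compare the terms by growth order. For large n, n^a · (log n)^b dominates n^a' · (log n)^b' iff a > a', or (a = a' and b > b'). Ranking the 4 terms shows the dominant one is 3 · n^3 · log n. Hence f(n) ∈ Θ(n^3 · log n).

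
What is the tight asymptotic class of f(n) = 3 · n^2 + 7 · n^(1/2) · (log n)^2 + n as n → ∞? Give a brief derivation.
f(n) ∈ Θ(n^2)

Compare the terms by growth order. For large n, n^a · (log n)^b dominates n^a' · (log n)^b' iff a > a', or (a = a' and b > b'). Ranking the 3 terms shows the dominant one is 3 · n^2. Hence f(n) ∈ Θ(n^2).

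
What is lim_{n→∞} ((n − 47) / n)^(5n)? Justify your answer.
lim = e^(−235)

Rewrite as (1 − 47/n)^(5n). By the standard limit (1 + x/n)^n → e^x, we have (1 − 47/n)^n → e^(−47), and raising to the 5th power gives e^(−235).
More precisely, ln[(1 − 47/n)^(5n)] = 5n · ln(1 − 47/n) = 5n · (-47/n + O(1/n^2)) = -235 + O(1/n) → -235.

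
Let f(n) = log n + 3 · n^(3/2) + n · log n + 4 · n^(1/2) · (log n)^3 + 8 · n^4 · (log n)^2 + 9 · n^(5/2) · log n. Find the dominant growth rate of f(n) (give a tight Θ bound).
f(n) ∈ Θ(n^4 · (log n)^2)

Compare the terms by growth order. For large n, n^a · (log n)^b dominates n^a' · (log n)^b' iff a > a', or (a = a' and b > b'). Ranking the 6 terms shows the dominant one is 8 · n^4 · (log n)^2. Hence f(n) ∈ Θ(n^4 · (log n)^2).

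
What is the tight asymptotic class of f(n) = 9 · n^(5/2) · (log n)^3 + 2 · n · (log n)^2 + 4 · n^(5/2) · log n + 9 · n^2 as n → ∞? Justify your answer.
f(n) ∈ Θ(n^(5/2) · (log n)^3)

Compare the terms by growth order. For large n, n^a · (log n)^b dominates n^a' · (log n)^b' iff a > a', or (a = a' and b > b'). Ranking the 4 terms shows the dominant one is 9 · n^(5/2) · (log n)^3. Hence f(n) ∈ Θ(n^(5/2) · (log n)^3).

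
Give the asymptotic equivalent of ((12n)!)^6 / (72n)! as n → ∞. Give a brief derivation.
((12n)!)^6/(72n)! ~ ((2π·12n)^(5/2) / sqrt(6)) · 6^(−6·12n)  →  0

Write N = 12n. Stirling: N! ~ sqrt(2π N)(N/e)^N and (6N)! ~ sqrt(2π·6N)·(6N/e)^(6N).
  (N!)^6/(6N)! ~ (2π N)^(6/2) (N/e)^(6N) / [sqrt(2π·6N) (6N/e)^(6N)]
     = (2π N)^(6/2) / sqrt(2π·6N) · (N/(6N))^(6N)
     = (2π N)^((6−1)/2) / sqrt(6) · 6^(−6N).
Since 6^6 > 1, the factor 6^(−6N) decays exponentially, so the ratio → 0. Substituting N = 12n gives the stated form.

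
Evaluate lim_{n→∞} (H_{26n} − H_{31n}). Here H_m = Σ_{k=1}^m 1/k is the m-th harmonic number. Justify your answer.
lim = ln(26/31)

Euler-Maclaurin gives H_m = ln m + γ + 1/(2m) + O(1/m^2). The γ and O(1/m) terms cancel in the difference:
  H_{26n} − H_{31n} = ln(26n) − ln(31n) + O(1/n) = ln(26/31) + O(1/n).
Hence the limit is ln(26/31).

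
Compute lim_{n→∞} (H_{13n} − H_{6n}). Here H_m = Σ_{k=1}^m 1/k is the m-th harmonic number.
lim = ln(13/6)

Euler-Maclaurin gives H_m = ln m + γ + 1/(2m) + O(1/m^2). The γ and O(1/m) terms cancel in the difference:
  H_{13n} − H_{6n} = ln(13n) − ln(6n) + O(1/n) = ln(13/6) + O(1/n).
Hence the limit is ln(13/6).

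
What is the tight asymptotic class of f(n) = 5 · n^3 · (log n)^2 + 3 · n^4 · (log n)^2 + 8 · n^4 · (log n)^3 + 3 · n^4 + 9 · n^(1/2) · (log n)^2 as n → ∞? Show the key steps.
f(n) ∈ Θ(n^4 · (log n)^3)

Compare the terms by growth order. For large n, n^a · (log n)^b dominates n^a' · (log n)^b' iff a > a', or (a = a' and b > b'). Ranking the 5 terms shows the dominant one is 8 · n^4 · (log n)^3. Hence f(n) ∈ Θ(n^4 · (log n)^3).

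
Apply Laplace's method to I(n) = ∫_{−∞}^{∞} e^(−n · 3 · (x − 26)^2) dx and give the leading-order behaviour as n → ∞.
I(n) = sqrt(π/(3n))

Here φ(x) = 3 · (x − 26)^2 has its unique minimum at x* = 26 with φ(x*) = 0 and φ''(x*) = 6. Laplace's method gives
  I(n) ~ e^(−n φ(x*)) · sqrt(2π / (n · φ''(x*))) = sqrt(2π / (6n)) = sqrt(π/(3n)).
This is exact: substituting u = (x − 26)·sqrt(3n) gives I(n) = (1/sqrt(3n)) ∫_{−∞}^{∞} e^(−u^2) du = sqrt(π/(3n)).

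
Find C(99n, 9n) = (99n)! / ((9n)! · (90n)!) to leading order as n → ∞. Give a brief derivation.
C(99n, 9n) ~ (285311670611/10000000000)^(9n) · sqrt(11/(20π·9n))

Write N = 9n. Apply Stirling to each factorial:
  (11N)! ~ sqrt(2π·11N) · (11N/e)^(11N),
  N! ~ sqrt(2π N) · (N/e)^N,
  (10N)! ~ sqrt(2π·10N) · (10N/e)^(10N).
The exponential factors combine to (11N)^(11N) / (N^N · (10N)^(10N)) = 11^(11N)/10^(10N) = (11^11/10^10)^N = (285311670611/10000000000)^N.
The square-root prefactors combine to sqrt(2π·11N) / (sqrt(2π N)·sqrt(2π·10N)) = sqrt(11 / (2π·10·N)) = sqrt(11/(20π·9n)).
Substituting N = 9n: C(99n, 9n) ~ (285311670611/10000000000)^(9n) · sqrt(11/(20π·9n)).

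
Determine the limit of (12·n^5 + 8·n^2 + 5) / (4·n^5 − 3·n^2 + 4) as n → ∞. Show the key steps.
lim = 12/4 = 3

For large n the leading n^5 terms dominate both numerator and denominator. Dividing top and bottom by n^5, every other term tends to 0, leaving 12/4 = 3.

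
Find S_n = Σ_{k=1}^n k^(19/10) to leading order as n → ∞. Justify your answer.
S_n ~ (10/29) · n^(29/10)

Integral comparison: Σ_{k=1}^n k^(19/10) = ∫_0^n x^(19/10) dx + O(n^(19/10)). The integral is n^(1 + 19/10) / (1 + 19/10) = n^((19+10)/10) / ((19+10)/10) = (10/29) · n^(29/10).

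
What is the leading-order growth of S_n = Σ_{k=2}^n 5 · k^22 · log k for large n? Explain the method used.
S_n ~ 5 · n^23 log n / 23 − 5 · n^23 / 529

By integral comparison, S_n = ∫_1^n 5 · x^22 · log x dx + O(n^22 · log n). For the integral, ∫ x^22 log x dx = n^23 log n / 23 − n^23/529 (integration by parts). Hence S_n ~ 5 · n^23 log n / 23 − 5 · n^23 / 529.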